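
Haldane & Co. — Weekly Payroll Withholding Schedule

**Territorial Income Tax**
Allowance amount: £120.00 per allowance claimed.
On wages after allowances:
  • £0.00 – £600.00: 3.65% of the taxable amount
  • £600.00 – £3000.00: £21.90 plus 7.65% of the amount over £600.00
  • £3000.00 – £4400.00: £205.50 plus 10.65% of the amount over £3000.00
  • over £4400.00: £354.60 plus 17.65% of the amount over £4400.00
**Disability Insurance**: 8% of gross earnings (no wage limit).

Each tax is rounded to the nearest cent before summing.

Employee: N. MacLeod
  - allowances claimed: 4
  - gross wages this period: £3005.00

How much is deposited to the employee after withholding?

Territorial Income Tax: taxable = £3005.00 − 4×£120.00 = £2525.00
  £21.90 + 7.65% × (£2525.00 − £600.00) = £21.90 + 7.65% × £1925.00 = £169.16
Disability Insurance: 8% × £3005.00 = £240.40
Total withheld: £169.16 + £240.40 = £409.56
Net pay: £3005.00 − £409.56 = £2595.44

£2595.44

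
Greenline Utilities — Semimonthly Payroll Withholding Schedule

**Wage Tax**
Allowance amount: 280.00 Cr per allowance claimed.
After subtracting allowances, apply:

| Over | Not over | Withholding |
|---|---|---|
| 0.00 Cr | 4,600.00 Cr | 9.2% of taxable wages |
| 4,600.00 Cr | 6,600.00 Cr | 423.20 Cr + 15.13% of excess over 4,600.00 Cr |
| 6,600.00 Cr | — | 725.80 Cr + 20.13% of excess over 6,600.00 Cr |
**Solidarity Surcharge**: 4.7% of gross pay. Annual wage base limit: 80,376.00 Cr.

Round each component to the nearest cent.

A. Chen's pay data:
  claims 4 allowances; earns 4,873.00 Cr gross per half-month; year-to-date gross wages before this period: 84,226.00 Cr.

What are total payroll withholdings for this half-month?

Wage Tax: taxable = 4,873.00 Cr − 4×280.00 Cr = 3,753.00 Cr
  9.2% × 3,753.00 Cr = 345.28 Cr
Solidarity Surcharge: YTD 84,226.00 Cr ≥ cap 80,376.00 Cr → 0.00 Cr
Total: 345.28 Cr + 0.00 Cr = 345.28 Cr

345.28 Cr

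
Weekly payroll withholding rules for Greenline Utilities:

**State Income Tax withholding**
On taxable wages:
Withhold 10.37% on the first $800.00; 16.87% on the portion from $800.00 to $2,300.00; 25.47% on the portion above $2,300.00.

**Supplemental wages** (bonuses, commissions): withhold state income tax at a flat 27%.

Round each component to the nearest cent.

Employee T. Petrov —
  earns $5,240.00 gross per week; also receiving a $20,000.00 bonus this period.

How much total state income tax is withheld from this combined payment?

$6,484.83

State Income Tax: taxable = $5,240.00
  $336.01 + 25.47% × ($5,240.00 − $2,300.00) = $336.01 + 25.47% × $2,940.00 = $1,084.83
Supplemental (27% flat on bonus): 27% × $20,000.00 = $5,400.00
Total state income tax: $1,084.83 + $5,400.00 = $6,484.83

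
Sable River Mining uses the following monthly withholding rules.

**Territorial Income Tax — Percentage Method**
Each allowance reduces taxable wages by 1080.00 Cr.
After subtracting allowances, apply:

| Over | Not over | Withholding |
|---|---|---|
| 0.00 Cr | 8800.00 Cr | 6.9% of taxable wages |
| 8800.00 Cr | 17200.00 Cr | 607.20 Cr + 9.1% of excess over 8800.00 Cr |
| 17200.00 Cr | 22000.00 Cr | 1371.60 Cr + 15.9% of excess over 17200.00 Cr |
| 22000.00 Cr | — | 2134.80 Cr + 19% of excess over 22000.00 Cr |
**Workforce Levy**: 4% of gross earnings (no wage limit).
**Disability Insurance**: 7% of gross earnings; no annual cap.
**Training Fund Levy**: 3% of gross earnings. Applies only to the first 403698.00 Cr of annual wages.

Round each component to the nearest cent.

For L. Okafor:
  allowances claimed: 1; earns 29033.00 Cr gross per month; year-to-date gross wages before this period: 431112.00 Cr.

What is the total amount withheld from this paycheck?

6459.50 Cr

Territorial Income Tax: taxable = 29033.00 Cr − 1×1080.00 Cr = 27953.00 Cr
  2134.80 Cr + 19% × (27953.00 Cr − 22000.00 Cr) = 2134.80 Cr + 19% × 5953.00 Cr = 3265.87 Cr
Workforce Levy: 4% × 29033.00 Cr = 1161.32 Cr
Disability Insurance: 7% × 29033.00 Cr = 2032.31 Cr
Training Fund Levy: YTD 431112.00 Cr ≥ cap 403698.00 Cr → 0.00 Cr
Total: 3265.87 Cr + 1161.32 Cr + 2032.31 Cr + 0.00 Cr = 6459.50 Cr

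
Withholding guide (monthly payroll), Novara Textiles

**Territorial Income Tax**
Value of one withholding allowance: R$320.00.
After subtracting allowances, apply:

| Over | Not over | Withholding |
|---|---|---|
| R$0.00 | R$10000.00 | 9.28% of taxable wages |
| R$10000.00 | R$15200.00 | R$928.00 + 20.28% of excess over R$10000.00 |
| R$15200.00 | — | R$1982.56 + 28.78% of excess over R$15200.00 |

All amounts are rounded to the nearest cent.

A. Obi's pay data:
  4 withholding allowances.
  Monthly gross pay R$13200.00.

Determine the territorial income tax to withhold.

Territorial Income Tax: taxable = R$13200.00 − 4×R$320.00 = R$11920.00
  R$928.00 + 20.28% × (R$11920.00 − R$10000.00) = R$928.00 + 20.28% × R$1920.00 = R$1317.38

R$1317.38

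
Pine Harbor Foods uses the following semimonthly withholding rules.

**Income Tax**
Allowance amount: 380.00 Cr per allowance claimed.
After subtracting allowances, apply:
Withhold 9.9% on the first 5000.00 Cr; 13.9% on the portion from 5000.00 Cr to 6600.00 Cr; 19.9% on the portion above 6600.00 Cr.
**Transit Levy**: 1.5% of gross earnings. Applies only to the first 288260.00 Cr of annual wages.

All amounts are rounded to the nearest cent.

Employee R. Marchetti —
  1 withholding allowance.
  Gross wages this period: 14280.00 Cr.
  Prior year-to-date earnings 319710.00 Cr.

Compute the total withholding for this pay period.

Income Tax: taxable = 14280.00 Cr − 1×380.00 Cr = 13900.00 Cr
  717.40 Cr + 19.9% × (13900.00 Cr − 6600.00 Cr) = 717.40 Cr + 19.9% × 7300.00 Cr = 2170.10 Cr
Transit Levy: YTD 319710.00 Cr ≥ cap 288260.00 Cr → 0.00 Cr
Total: 2170.10 Cr + 0.00 Cr = 2170.10 Cr

2170.10 Cr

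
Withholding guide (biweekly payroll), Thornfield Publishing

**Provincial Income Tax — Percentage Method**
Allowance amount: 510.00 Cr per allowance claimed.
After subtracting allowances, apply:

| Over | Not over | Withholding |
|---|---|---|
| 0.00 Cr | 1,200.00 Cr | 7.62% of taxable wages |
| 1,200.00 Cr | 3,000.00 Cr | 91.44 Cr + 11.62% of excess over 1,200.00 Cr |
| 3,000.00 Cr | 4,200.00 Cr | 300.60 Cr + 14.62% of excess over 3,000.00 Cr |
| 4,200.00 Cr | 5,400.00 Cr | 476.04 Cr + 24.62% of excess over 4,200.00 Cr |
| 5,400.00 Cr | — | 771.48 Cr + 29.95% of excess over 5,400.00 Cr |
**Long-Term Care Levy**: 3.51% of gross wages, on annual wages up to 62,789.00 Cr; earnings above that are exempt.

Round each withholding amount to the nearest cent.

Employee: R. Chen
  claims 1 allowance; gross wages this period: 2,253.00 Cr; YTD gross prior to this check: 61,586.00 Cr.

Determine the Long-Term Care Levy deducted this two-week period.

42.23 Cr

Long-Term Care Levy: cap 62,789.00 Cr − YTD 61,586.00 Cr = 1,203.00 Cr subject; 3.51% × 1,203.00 Cr = 42.23 Cr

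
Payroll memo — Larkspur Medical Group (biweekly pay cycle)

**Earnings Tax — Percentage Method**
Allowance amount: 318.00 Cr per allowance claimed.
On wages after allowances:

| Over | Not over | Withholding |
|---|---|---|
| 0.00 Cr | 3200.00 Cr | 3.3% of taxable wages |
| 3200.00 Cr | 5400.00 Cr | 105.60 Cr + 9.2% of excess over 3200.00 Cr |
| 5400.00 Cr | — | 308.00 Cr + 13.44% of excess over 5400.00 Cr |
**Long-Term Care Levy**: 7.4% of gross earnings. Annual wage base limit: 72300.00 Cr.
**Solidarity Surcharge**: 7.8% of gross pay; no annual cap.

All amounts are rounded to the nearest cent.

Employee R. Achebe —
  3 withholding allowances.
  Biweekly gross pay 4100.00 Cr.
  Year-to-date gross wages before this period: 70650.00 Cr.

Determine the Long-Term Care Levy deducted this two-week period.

122.10 Cr

Long-Term Care Levy: cap 72300.00 Cr − YTD 70650.00 Cr = 1650.00 Cr subject; 7.4% × 1650.00 Cr = 122.10 Cr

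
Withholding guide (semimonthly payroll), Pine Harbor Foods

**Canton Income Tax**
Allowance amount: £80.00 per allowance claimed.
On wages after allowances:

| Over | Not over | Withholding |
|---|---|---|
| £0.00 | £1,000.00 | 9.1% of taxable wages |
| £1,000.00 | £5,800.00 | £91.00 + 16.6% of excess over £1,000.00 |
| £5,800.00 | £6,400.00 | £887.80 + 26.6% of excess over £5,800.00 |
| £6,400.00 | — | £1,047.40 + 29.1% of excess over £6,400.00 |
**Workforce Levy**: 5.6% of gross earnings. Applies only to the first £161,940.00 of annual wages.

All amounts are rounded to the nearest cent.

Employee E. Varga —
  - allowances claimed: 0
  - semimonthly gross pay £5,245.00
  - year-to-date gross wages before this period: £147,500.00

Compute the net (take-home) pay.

£4,155.61

Canton Income Tax: taxable = £5,245.00
  £91.00 + 16.6% × (£5,245.00 − £1,000.00) = £91.00 + 16.6% × £4,245.00 = £795.67
Workforce Levy: 5.6% × £5,245.00 = £293.72
Total withheld: £795.67 + £293.72 = £1,089.39
Net pay: £5,245.00 − £1,089.39 = £4,155.61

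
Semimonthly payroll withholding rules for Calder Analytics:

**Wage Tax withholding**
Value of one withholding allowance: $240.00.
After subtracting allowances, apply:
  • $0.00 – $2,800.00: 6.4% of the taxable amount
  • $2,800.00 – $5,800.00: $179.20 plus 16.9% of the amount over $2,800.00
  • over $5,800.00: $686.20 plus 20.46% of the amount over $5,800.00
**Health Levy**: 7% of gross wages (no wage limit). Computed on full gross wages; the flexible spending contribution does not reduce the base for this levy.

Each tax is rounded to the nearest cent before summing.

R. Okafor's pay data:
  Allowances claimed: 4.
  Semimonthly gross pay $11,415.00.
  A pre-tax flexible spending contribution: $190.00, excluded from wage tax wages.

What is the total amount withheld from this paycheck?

Wage Tax: taxable = $11,415.00 − $190.00 − 4×$240.00 = $10,265.00
  $686.20 + 20.46% × ($10,265.00 − $5,800.00) = $686.20 + 20.46% × $4,465.00 = $1,599.74
Health Levy: 7% × $11,415.00 = $799.05
Total: $1,599.74 + $799.05 = $2,398.79

$2,398.79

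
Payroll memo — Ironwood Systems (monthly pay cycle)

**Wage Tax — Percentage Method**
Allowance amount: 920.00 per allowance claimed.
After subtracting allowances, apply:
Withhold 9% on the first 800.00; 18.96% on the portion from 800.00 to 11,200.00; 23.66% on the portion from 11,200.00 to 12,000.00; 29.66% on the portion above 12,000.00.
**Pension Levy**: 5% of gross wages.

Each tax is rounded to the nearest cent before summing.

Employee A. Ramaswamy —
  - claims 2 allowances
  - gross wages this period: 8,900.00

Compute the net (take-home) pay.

Wage Tax: taxable = 8,900.00 − 2×920.00 = 7,060.00
  72.00 + 18.96% × (7,060.00 − 800.00) = 72.00 + 18.96% × 6,260.00 = 1,258.90
Pension Levy: 5% × 8,900.00 = 445.00
Total withheld: 1,258.90 + 445.00 = 1,703.90
Net pay: 8,900.00 − 1,703.90 = 7,196.10

7,196.10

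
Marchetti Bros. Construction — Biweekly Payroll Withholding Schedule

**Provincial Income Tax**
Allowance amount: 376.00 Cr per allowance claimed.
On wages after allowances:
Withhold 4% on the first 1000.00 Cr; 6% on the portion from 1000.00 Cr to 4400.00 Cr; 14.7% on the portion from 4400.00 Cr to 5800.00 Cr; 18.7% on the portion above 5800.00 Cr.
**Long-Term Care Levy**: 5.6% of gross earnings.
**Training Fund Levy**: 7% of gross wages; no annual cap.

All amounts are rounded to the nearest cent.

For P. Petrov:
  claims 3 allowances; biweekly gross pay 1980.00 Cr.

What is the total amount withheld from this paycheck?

283.56 Cr

Provincial Income Tax: taxable = 1980.00 Cr − 3×376.00 Cr = 852.00 Cr
  4% × 852.00 Cr = 34.08 Cr
Long-Term Care Levy: 5.6% × 1980.00 Cr = 110.88 Cr
Training Fund Levy: 7% × 1980.00 Cr = 138.60 Cr
Total: 34.08 Cr + 110.88 Cr + 138.60 Cr = 283.56 Cr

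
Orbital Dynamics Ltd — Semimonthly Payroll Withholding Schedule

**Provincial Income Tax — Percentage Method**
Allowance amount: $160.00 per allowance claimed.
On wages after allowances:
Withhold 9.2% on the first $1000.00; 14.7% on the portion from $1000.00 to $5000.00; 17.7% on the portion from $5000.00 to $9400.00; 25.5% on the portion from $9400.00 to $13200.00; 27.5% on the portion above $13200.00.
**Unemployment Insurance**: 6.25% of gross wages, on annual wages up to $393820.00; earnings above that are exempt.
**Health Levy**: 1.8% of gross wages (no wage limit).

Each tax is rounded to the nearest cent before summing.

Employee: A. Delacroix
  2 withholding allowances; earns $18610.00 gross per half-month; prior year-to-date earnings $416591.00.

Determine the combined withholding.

Provincial Income Tax: taxable = $18610.00 − 2×$160.00 = $18290.00
  $2427.80 + 27.5% × ($18290.00 − $13200.00) = $2427.80 + 27.5% × $5090.00 = $3827.55
Unemployment Insurance: YTD $416591.00 ≥ cap $393820.00 → $0.00
Health Levy: 1.8% × $18610.00 = $334.98
Total: $3827.55 + $0.00 + $334.98 = $4162.53

$4162.53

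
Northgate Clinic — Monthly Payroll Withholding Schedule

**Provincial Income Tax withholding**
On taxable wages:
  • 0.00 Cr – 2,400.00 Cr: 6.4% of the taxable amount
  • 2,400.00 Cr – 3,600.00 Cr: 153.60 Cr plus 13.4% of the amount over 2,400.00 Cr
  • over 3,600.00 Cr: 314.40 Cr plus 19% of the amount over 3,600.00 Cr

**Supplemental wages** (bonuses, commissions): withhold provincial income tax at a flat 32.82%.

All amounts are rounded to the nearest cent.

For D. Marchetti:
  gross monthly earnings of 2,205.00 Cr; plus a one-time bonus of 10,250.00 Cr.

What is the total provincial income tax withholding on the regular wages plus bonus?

3,505.17 Cr

Provincial Income Tax: taxable = 2,205.00 Cr
  6.4% × 2,205.00 Cr = 141.12 Cr
Supplemental (32.82% flat on bonus): 32.82% × 10,250.00 Cr = 3,364.05 Cr
Total provincial income tax: 141.12 Cr + 3,364.05 Cr = 3,505.17 Cr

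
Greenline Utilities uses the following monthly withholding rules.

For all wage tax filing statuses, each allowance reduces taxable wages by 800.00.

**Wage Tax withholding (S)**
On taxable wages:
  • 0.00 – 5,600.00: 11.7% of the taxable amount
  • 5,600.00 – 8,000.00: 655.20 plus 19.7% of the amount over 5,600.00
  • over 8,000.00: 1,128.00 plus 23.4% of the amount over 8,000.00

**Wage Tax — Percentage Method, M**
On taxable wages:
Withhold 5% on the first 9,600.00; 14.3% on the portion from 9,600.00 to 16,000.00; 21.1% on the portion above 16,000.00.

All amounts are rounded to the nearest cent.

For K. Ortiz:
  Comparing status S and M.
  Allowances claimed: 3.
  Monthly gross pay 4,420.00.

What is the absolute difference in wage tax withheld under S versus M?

Wage Tax (S): taxable = 4,420.00 − 3×800.00 = 2,020.00
  11.7% × 2,020.00 = 236.34
Wage Tax (M): taxable = 4,420.00 − 3×800.00 = 2,020.00
  5% × 2,020.00 = 101.00
Difference: |236.34 − 101.00| = 135.34 (higher under S)

135.34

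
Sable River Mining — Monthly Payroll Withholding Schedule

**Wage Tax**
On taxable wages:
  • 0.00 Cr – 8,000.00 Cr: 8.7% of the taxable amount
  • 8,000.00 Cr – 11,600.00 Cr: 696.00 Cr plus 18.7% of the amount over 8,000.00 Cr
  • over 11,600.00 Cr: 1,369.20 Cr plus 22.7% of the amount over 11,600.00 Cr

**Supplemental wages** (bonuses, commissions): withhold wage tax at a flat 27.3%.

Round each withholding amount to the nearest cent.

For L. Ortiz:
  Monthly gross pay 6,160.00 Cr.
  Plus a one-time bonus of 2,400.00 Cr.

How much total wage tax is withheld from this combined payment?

Wage Tax: taxable = 6,160.00 Cr
  8.7% × 6,160.00 Cr = 535.92 Cr
Supplemental (27.3% flat on bonus): 27.3% × 2,400.00 Cr = 655.20 Cr
Total wage tax: 535.92 Cr + 655.20 Cr = 1,191.12 Cr

1,191.12 Cr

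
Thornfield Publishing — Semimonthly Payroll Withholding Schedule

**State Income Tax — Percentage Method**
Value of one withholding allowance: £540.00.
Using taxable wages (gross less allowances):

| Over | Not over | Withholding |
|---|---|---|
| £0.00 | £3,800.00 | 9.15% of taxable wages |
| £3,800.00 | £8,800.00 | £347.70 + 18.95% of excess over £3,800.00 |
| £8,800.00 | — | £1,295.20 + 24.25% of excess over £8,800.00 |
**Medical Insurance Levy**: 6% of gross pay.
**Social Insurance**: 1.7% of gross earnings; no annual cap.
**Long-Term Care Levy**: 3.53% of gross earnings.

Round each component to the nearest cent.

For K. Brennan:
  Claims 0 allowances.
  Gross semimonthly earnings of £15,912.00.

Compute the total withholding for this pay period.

State Income Tax: taxable = £15,912.00
  £1,295.20 + 24.25% × (£15,912.00 − £8,800.00) = £1,295.20 + 24.25% × £7,112.00 = £3,019.86
Medical Insurance Levy: 6% × £15,912.00 = £954.72
Social Insurance: 1.7% × £15,912.00 = £270.50
Long-Term Care Levy: 3.53% × £15,912.00 = £561.69
Total: £3,019.86 + £954.72 + £270.50 + £561.69 = £4,806.77

£4,806.77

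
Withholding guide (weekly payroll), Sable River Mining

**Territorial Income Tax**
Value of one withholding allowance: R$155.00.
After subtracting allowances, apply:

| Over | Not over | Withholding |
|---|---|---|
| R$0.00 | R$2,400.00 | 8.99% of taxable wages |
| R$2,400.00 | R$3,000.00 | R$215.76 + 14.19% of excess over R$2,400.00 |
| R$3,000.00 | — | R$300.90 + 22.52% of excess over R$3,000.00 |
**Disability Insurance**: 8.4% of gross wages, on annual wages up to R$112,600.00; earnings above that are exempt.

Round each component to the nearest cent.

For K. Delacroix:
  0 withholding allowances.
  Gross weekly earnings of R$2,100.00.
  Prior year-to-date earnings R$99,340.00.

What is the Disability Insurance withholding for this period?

Disability Insurance: 8.4% × R$2,100.00 = R$176.40

R$176.40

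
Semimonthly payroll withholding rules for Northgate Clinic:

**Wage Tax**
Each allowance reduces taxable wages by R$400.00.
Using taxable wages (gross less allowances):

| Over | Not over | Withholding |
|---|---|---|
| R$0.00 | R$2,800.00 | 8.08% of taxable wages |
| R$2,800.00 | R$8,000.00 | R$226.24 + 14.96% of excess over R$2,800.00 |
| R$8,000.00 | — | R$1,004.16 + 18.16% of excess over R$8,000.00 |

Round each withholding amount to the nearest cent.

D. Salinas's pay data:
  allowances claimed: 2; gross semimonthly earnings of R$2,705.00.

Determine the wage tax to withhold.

Wage Tax: taxable = R$2,705.00 − 2×R$400.00 = R$1,905.00
  8.08% × R$1,905.00 = R$153.92

R$153.92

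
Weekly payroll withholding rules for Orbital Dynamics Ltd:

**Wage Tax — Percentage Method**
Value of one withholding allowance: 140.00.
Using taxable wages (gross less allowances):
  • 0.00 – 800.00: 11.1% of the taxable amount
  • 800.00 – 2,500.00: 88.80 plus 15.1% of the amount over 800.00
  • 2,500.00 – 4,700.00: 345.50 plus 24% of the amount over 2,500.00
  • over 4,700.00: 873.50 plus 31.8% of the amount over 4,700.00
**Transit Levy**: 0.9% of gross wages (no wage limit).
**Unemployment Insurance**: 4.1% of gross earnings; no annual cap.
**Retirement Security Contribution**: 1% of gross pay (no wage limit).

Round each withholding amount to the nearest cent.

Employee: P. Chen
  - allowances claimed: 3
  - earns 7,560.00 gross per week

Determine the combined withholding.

Wage Tax: taxable = 7,560.00 − 3×140.00 = 7,140.00
  873.50 + 31.8% × (7,140.00 − 4,700.00) = 873.50 + 31.8% × 2,440.00 = 1,649.42
Transit Levy: 0.9% × 7,560.00 = 68.04
Unemployment Insurance: 4.1% × 7,560.00 = 309.96
Retirement Security Contribution: 1% × 7,560.00 = 75.60
Total: 1,649.42 + 68.04 + 309.96 + 75.60 = 2,103.02

2,103.02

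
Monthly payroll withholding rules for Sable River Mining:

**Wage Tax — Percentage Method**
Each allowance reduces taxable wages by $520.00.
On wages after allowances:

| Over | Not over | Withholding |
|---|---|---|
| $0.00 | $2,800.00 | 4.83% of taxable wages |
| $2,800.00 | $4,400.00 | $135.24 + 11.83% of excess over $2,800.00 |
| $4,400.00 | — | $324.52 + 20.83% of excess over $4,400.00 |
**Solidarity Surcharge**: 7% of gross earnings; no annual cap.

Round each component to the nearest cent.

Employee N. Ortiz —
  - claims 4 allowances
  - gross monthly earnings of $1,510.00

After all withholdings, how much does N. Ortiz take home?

Wage Tax: taxable = $1,510.00 − 4×$520.00 = $-570.00
  Taxable ≤ 0 → $0.00
Solidarity Surcharge: 7% × $1,510.00 = $105.70
Total withheld: $0.00 + $105.70 = $105.70
Net pay: $1,510.00 − $105.70 = $1,404.30

$1,404.30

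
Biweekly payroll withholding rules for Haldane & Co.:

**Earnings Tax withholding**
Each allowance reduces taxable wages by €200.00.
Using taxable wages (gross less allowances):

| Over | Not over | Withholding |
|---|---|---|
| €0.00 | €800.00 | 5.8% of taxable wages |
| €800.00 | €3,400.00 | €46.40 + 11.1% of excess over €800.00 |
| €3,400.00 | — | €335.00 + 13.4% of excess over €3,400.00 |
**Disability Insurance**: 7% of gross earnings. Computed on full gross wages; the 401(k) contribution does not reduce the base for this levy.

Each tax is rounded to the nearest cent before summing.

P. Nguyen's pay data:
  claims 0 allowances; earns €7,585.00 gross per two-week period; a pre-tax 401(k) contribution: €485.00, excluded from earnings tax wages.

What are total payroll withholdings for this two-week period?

Earnings Tax: taxable = €7,585.00 − €485.00 = €7,100.00
  €335.00 + 13.4% × (€7,100.00 − €3,400.00) = €335.00 + 13.4% × €3,700.00 = €830.80
Disability Insurance: 7% × €7,585.00 = €530.95
Total: €830.80 + €530.95 = €1,361.75

€1,361.75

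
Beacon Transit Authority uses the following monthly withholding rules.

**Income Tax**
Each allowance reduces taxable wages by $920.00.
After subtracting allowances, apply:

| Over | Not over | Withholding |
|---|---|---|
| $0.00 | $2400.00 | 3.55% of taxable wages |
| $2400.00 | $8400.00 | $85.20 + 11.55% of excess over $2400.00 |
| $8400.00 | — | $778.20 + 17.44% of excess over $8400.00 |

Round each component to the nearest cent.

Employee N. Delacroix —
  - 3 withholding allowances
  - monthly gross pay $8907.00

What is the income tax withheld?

$517.98

Income Tax: taxable = $8907.00 − 3×$920.00 = $6147.00
  $85.20 + 11.55% × ($6147.00 − $2400.00) = $85.20 + 11.55% × $3747.00 = $517.98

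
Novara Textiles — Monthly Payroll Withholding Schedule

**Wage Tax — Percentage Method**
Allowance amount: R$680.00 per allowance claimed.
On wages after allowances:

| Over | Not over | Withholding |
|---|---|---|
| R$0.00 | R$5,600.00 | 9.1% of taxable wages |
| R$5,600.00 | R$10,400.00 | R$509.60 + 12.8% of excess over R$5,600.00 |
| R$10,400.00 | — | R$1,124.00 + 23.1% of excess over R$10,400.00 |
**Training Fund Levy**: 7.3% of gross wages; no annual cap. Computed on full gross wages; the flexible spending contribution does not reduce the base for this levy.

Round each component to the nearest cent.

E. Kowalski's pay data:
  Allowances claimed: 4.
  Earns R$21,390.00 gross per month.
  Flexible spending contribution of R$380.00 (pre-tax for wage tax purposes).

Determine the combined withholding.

Wage Tax: taxable = R$21,390.00 − R$380.00 − 4×R$680.00 = R$18,290.00
  R$1,124.00 + 23.1% × (R$18,290.00 − R$10,400.00) = R$1,124.00 + 23.1% × R$7,890.00 = R$2,946.59
Training Fund Levy: 7.3% × R$21,390.00 = R$1,561.47
Total: R$2,946.59 + R$1,561.47 = R$4,508.06

R$4,508.06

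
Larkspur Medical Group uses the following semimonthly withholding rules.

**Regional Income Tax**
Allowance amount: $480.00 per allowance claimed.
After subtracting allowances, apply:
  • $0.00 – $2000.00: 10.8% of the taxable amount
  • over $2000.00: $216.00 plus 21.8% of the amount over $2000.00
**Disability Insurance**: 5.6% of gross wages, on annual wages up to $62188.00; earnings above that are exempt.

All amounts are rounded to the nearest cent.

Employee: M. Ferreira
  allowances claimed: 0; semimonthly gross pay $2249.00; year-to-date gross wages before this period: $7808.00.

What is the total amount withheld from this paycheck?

Regional Income Tax: taxable = $2249.00
  $216.00 + 21.8% × ($2249.00 − $2000.00) = $216.00 + 21.8% × $249.00 = $270.28
Disability Insurance: 5.6% × $2249.00 = $125.94
Total: $270.28 + $125.94 = $396.22

$396.22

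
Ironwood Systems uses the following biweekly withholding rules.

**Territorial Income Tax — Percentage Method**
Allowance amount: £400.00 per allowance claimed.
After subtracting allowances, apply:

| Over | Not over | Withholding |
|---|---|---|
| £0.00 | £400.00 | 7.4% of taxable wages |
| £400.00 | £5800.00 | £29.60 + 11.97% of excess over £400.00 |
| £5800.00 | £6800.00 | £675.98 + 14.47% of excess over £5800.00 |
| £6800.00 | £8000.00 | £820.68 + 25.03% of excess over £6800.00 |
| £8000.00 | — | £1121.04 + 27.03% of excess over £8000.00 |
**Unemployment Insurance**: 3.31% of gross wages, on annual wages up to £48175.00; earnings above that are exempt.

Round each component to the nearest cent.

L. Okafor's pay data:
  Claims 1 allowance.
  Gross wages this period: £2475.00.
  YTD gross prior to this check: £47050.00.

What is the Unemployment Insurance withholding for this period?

Unemployment Insurance: cap £48175.00 − YTD £47050.00 = £1125.00 subject; 3.31% × £1125.00 = £37.24

£37.24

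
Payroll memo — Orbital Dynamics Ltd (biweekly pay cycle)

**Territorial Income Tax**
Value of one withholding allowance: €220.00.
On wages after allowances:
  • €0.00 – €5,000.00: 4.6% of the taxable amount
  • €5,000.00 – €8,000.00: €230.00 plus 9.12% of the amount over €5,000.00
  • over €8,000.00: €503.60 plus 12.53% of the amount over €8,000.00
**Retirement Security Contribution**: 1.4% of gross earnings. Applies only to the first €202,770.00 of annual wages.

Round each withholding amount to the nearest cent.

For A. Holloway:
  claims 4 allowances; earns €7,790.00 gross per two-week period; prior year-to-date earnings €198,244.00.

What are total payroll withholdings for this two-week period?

€467.55

Territorial Income Tax: taxable = €7,790.00 − 4×€220.00 = €6,910.00
  €230.00 + 9.12% × (€6,910.00 − €5,000.00) = €230.00 + 9.12% × €1,910.00 = €404.19
Retirement Security Contribution: cap €202,770.00 − YTD €198,244.00 = €4,526.00 subject; 1.4% × €4,526.00 = €63.36
Total: €404.19 + €63.36 = €467.55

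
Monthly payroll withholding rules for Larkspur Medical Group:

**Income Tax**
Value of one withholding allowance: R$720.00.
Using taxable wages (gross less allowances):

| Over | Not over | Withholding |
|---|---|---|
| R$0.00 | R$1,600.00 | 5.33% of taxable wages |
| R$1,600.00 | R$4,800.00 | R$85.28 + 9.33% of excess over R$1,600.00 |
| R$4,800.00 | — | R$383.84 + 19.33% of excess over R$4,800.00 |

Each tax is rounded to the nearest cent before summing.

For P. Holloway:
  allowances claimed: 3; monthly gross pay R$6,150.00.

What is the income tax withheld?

Income Tax: taxable = R$6,150.00 − 3×R$720.00 = R$3,990.00
  R$85.28 + 9.33% × (R$3,990.00 − R$1,600.00) = R$85.28 + 9.33% × R$2,390.00 = R$308.27

R$308.27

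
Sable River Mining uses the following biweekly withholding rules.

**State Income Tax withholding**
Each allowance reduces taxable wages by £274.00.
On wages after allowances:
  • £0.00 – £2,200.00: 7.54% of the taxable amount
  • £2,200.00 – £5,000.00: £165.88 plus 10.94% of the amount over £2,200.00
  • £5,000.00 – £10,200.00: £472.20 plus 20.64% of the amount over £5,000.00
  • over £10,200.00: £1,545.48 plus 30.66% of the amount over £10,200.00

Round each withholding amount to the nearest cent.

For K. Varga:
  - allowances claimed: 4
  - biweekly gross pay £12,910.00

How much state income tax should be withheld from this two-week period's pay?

State Income Tax: taxable = £12,910.00 − 4×£274.00 = £11,814.00
  £1,545.48 + 30.66% × (£11,814.00 − £10,200.00) = £1,545.48 + 30.66% × £1,614.00 = £2,040.33

£2,040.33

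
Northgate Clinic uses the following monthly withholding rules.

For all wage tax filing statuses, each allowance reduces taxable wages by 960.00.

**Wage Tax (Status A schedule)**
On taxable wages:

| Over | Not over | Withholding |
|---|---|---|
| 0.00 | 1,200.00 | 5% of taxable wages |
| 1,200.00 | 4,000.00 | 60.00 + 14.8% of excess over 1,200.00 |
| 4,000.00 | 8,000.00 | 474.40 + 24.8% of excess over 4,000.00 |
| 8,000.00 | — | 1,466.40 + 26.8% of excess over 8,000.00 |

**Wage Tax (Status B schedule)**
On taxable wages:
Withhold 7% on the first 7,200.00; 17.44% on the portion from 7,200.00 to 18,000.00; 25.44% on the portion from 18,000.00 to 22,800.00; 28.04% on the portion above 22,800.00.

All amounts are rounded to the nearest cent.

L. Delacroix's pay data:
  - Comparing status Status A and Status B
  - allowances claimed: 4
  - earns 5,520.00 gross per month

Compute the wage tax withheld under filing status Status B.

117.60

Wage Tax (Status B): taxable = 5,520.00 − 4×960.00 = 1,680.00
  7% × 1,680.00 = 117.60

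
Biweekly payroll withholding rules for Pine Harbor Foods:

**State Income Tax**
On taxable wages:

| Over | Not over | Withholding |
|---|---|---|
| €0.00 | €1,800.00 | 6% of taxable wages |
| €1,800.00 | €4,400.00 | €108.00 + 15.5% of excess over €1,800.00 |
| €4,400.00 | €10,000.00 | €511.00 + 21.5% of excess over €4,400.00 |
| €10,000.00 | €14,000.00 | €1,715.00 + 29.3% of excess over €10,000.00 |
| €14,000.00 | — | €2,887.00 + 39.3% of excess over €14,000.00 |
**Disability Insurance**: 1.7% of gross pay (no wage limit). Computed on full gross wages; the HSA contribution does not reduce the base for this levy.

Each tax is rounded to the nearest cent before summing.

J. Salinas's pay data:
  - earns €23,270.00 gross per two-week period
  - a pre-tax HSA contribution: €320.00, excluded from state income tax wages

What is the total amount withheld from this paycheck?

€6,799.94

State Income Tax: taxable = €23,270.00 − €320.00 = €22,950.00
  €2,887.00 + 39.3% × (€22,950.00 − €14,000.00) = €2,887.00 + 39.3% × €8,950.00 = €6,404.35
Disability Insurance: 1.7% × €23,270.00 = €395.59
Total: €6,404.35 + €395.59 = €6,799.94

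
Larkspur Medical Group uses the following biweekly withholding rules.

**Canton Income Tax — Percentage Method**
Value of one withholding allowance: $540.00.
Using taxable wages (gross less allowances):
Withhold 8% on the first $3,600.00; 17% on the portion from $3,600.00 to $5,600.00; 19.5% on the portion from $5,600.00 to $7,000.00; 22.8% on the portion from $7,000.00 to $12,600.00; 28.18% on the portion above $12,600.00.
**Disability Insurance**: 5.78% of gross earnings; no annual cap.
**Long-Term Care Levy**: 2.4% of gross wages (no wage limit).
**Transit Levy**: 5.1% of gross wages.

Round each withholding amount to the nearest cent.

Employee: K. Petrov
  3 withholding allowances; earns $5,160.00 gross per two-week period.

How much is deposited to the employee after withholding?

Canton Income Tax: taxable = $5,160.00 − 3×$540.00 = $3,540.00
  8% × $3,540.00 = $283.20
Disability Insurance: 5.78% × $5,160.00 = $298.25
Long-Term Care Levy: 2.4% × $5,160.00 = $123.84
Transit Levy: 5.1% × $5,160.00 = $263.16
Total withheld: $283.20 + $298.25 + $123.84 + $263.16 = $968.45
Net pay: $5,160.00 − $968.45 = $4,191.55

$4,191.55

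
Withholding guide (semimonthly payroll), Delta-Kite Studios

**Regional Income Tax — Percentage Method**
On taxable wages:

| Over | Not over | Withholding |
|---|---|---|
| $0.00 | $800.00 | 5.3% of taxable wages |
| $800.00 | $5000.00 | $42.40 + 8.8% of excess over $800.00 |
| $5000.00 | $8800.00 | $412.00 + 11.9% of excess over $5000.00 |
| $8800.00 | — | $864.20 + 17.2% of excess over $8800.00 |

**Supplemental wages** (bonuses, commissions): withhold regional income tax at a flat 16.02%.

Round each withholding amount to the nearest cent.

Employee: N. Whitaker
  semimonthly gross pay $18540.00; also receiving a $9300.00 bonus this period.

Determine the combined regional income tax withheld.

$4029.34

Regional Income Tax: taxable = $18540.00
  $864.20 + 17.2% × ($18540.00 − $8800.00) = $864.20 + 17.2% × $9740.00 = $2539.48
Supplemental (16.02% flat on bonus): 16.02% × $9300.00 = $1489.86
Total regional income tax: $2539.48 + $1489.86 = $4029.34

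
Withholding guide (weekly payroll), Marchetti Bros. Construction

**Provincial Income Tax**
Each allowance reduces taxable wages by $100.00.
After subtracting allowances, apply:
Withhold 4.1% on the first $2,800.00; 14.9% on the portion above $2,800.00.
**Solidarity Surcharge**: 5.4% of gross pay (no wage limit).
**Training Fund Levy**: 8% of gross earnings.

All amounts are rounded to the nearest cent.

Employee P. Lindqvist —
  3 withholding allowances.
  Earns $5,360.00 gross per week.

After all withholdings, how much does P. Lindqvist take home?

$4,190.22

Provincial Income Tax: taxable = $5,360.00 − 3×$100.00 = $5,060.00
  $114.80 + 14.9% × ($5,060.00 − $2,800.00) = $114.80 + 14.9% × $2,260.00 = $451.54
Solidarity Surcharge: 5.4% × $5,360.00 = $289.44
Training Fund Levy: 8% × $5,360.00 = $428.80
Total withheld: $451.54 + $289.44 + $428.80 = $1,169.78
Net pay: $5,360.00 − $1,169.78 = $4,190.22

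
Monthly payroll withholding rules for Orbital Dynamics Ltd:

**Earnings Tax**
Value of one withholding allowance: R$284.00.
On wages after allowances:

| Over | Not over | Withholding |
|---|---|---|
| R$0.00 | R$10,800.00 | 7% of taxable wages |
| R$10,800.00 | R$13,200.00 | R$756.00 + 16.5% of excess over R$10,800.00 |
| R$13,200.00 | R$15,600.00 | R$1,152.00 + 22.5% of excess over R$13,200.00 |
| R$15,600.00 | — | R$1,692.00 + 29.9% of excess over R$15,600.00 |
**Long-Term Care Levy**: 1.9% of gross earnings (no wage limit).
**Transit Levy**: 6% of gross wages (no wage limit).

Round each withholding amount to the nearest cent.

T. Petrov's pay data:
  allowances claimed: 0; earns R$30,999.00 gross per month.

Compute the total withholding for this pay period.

R$8,745.22

Earnings Tax: taxable = R$30,999.00
  R$1,692.00 + 29.9% × (R$30,999.00 − R$15,600.00) = R$1,692.00 + 29.9% × R$15,399.00 = R$6,296.30
Long-Term Care Levy: 1.9% × R$30,999.00 = R$588.98
Transit Levy: 6% × R$30,999.00 = R$1,859.94
Total: R$6,296.30 + R$588.98 + R$1,859.94 = R$8,745.22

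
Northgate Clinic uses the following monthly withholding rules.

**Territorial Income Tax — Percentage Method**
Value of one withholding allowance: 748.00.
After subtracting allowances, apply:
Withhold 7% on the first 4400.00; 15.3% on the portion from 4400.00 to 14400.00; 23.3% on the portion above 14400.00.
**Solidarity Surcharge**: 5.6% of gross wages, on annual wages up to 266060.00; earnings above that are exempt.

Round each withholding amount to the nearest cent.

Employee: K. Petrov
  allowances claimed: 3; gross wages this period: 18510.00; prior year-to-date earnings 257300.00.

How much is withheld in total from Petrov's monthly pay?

Territorial Income Tax: taxable = 18510.00 − 3×748.00 = 16266.00
  1838.00 + 23.3% × (16266.00 − 14400.00) = 1838.00 + 23.3% × 1866.00 = 2272.78
Solidarity Surcharge: cap 266060.00 − YTD 257300.00 = 8760.00 subject; 5.6% × 8760.00 = 490.56
Total: 2272.78 + 490.56 = 2763.34

2763.34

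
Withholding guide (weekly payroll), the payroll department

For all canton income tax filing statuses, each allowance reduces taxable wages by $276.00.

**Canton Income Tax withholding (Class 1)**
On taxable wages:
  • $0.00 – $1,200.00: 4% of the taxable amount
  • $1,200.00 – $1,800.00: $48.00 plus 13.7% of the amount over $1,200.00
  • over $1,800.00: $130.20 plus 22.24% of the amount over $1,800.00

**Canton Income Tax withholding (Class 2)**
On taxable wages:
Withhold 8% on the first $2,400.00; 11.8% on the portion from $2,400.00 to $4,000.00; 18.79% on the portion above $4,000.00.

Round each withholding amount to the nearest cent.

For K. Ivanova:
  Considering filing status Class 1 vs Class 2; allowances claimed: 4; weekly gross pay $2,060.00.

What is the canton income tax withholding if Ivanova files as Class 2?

Canton Income Tax (Class 2): taxable = $2,060.00 − 4×$276.00 = $956.00
  8% × $956.00 = $76.48

$76.48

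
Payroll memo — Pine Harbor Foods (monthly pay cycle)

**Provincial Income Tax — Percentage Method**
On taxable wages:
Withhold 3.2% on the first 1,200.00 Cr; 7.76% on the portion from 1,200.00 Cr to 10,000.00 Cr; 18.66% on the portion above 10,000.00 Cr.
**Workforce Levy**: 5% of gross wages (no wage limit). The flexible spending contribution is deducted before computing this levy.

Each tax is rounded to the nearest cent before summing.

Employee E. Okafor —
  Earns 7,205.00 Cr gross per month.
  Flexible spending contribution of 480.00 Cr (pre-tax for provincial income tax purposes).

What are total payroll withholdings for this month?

Provincial Income Tax: taxable = 7,205.00 Cr − 480.00 Cr = 6,725.00 Cr
  38.40 Cr + 7.76% × (6,725.00 Cr − 1,200.00 Cr) = 38.40 Cr + 7.76% × 5,525.00 Cr = 467.14 Cr
Workforce Levy: 5% × 6,725.00 Cr = 336.25 Cr
Total: 467.14 Cr + 336.25 Cr = 803.39 Cr

803.39 Cr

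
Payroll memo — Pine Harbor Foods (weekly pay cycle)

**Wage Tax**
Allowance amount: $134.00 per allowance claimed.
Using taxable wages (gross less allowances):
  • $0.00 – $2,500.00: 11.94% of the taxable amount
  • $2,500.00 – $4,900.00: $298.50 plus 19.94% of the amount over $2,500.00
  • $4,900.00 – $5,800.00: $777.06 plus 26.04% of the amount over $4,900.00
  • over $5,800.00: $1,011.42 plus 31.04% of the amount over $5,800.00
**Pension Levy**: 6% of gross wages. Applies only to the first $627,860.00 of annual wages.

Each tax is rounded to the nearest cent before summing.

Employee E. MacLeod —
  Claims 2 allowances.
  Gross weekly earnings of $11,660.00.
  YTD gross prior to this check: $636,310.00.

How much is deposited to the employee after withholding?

Wage Tax: taxable = $11,660.00 − 2×$134.00 = $11,392.00
  $1,011.42 + 31.04% × ($11,392.00 − $5,800.00) = $1,011.42 + 31.04% × $5,592.00 = $2,747.18
Pension Levy: YTD $636,310.00 ≥ cap $627,860.00 → $0.00
Total withheld: $2,747.18 + $0.00 = $2,747.18
Net pay: $11,660.00 − $2,747.18 = $8,912.82

$8,912.82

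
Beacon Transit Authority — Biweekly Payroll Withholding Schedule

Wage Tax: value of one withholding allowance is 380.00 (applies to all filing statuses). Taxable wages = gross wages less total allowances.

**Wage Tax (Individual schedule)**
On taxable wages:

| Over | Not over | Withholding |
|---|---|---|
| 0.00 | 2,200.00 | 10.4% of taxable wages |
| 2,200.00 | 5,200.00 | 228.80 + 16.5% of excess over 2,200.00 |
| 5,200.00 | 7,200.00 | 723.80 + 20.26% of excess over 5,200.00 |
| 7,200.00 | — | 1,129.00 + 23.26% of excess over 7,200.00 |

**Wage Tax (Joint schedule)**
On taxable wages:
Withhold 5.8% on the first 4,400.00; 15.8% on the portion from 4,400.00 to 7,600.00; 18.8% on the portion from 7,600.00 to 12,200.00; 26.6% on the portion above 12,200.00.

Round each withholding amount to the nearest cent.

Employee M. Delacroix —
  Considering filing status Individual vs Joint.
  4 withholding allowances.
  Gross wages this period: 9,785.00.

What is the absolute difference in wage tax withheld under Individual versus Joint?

490.90

Wage Tax (Individual): taxable = 9,785.00 − 4×380.00 = 8,265.00
  1,129.00 + 23.26% × (8,265.00 − 7,200.00) = 1,129.00 + 23.26% × 1,065.00 = 1,376.72
Wage Tax (Joint): taxable = 9,785.00 − 4×380.00 = 8,265.00
  760.80 + 18.8% × (8,265.00 − 7,600.00) = 760.80 + 18.8% × 665.00 = 885.82
Difference: |1,376.72 − 885.82| = 490.90 (higher under Individual)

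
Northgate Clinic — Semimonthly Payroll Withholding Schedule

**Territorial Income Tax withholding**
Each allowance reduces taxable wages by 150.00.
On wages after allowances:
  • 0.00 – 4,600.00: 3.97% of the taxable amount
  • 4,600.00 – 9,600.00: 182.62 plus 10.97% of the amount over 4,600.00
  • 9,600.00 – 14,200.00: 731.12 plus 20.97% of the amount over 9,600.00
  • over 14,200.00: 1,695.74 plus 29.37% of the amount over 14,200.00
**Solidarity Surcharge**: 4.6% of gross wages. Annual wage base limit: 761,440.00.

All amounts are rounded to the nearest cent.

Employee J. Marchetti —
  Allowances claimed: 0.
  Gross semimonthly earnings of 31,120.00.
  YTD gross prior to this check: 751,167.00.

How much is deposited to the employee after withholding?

Territorial Income Tax: taxable = 31,120.00
  1,695.74 + 29.37% × (31,120.00 − 14,200.00) = 1,695.74 + 29.37% × 16,920.00 = 6,665.14
Solidarity Surcharge: cap 761,440.00 − YTD 751,167.00 = 10,273.00 subject; 4.6% × 10,273.00 = 472.56
Total withheld: 6,665.14 + 472.56 = 7,137.70
Net pay: 31,120.00 − 7,137.70 = 23,982.30

23,982.30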